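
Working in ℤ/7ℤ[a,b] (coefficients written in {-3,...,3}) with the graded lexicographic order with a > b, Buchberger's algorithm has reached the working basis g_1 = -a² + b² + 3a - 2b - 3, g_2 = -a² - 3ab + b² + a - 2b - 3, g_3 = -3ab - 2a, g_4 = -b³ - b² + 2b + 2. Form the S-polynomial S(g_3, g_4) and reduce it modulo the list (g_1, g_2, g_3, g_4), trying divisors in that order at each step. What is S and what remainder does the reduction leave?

S(g_3, g_4) = 2ab² + 2ab + 2a; remainder on division = 0.

lcm(LM(g_3), LM(g_4)) = ab³.
S = (lcm/LT(g_3))·g_3 − (lcm/LT(g_4))·g_4 = 2ab² + 2ab + 2a.
Reduce S modulo (g_1, g_2, g_3, g_4) in that order:
  leading term ab²: subtract (-3b)·g_3 from 2ab² + 2ab + 2a → 3ab + 2a
  leading term ab: subtract (-1)·g_3 from 3ab + 2a → 0
The remainder is 0, so this S-polynomial contributes no new basis element.
An S-polynomial is built so that the two leading terms cancel; whether anything survives reduction is exactly the Gröbner-basis criterion.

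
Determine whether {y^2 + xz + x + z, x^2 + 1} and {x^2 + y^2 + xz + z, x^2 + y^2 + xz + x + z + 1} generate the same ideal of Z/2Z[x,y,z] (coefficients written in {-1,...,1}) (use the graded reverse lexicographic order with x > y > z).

No, the ideals differ.

For a fixed monomial order, each ideal has a unique reduced Gröbner basis; comparing bases decides equality.
Buchberger on the first generating set:
f_1 = y^2 + xz + x + z, LT = y^2.
f_2 = x^2 + 1, LT = x^2.

S(f_1,f_2): leading monomials are coprime, so the S-polynomial reduces to 0 (Buchberger's first criterion).
Every S-polynomial of the final basis reduces to 0, so we have a Gröbner basis.
Inter-reduce: drop elements whose leading term is divisible by another's, tail-reduce, and make monic.
Reduced Gröbner basis: {x^2 + 1, y^2 + xz + x + z}.

Buchberger on the second generating set:
h_1 = x^2 + y^2 + xz + z, LT = x^2.
h_2 = x^2 + y^2 + xz + x + z + 1, LT = x^2.

S(h_1,h_2): lcm = x^2. S = x + 1.
  leading term x: no divisor's leading term divides it; move x to the remainder.
  leading term 1: no divisor's leading term divides it; move 1 to the remainder.
  remainder x + 1 ≠ 0; add k_3 = x + 1 to the basis.

S(h_1,k_3): lcm = x^2. S = y^2 + xz + x + z.
  leading term y^2: no divisor's leading term divides it; move y^2 to the remainder.
  leading term xz: subtract (z)·k_3 from xz + x + z → x
  leading term x: subtract (1)·k_3 from x → 1
  leading term 1: no divisor's leading term divides it; move 1 to the remainder.
  remainder y^2 + 1 ≠ 0; add k_4 = y^2 + 1 to the basis.

S(h_2,k_3): lcm = x^2. S = y^2 + xz + z + 1.
  leading term y^2: subtract (1)·k_4 from y^2 + xz + z + 1 → xz + z
  leading term xz: subtract (z)·k_3 from xz + z → 0
  remainder 0.

S(h_1,k_4): leading monomials are coprime, so the S-polynomial reduces to 0 (Buchberger's first criterion).
S(h_2,k_4): leading monomials are coprime, so the S-polynomial reduces to 0 (Buchberger's first criterion).
S(k_3,k_4): leading monomials are coprime, so the S-polynomial reduces to 0 (Buchberger's first criterion).
Every S-polynomial of the final basis reduces to 0, so we have a Gröbner basis.
Inter-reduce: drop elements whose leading term is divisible by another's, tail-reduce, and make monic.
Reduced Gröbner basis: {y^2 + 1, x + 1}.

The bases are distinct; the ideals are different.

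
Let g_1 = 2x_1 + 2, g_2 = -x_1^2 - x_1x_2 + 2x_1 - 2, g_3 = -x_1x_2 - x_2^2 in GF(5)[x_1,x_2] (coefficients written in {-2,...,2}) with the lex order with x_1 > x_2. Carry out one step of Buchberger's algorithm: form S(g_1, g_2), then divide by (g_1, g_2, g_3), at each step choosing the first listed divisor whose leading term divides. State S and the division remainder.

lcm(LM(g_1), LM(g_2)) = x_1^2.
S = (lcm/LT(g_1))·g_1 − (lcm/LT(g_2))·g_2 = -x_1x_2 - 2x_1 - 2.
Reduce S modulo (g_1, g_2, g_3) in that order:
  leading term x_1x_2: subtract (2x_2)·g_1 from -x_1x_2 - 2x_1 - 2 → -2x_1 + x_2 - 2
  leading term x_1: subtract (-1)·g_1 from -2x_1 + x_2 - 2 → x_2
  leading term x_2: no divisor's leading term divides it; move x_2 to the remainder.
The remainder x_2 is nonzero, so it would be added as the next basis element.

S(g_1, g_2) = -x_1x_2 - 2x_1 - 2; remainder on division = x_2.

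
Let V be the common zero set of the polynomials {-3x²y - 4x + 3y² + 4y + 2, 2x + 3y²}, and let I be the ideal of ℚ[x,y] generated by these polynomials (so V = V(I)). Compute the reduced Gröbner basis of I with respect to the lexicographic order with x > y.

f_1 = -3x²y - 4x + 3y² + 4y + 2, LT = x²y.
f_2 = 2x + 3y², LT = x.

S(f_1,f_2): lcm = x²y. S = -3/2xy³ + 4/3x - y² - 4/3y - ⅔.
  leading term xy³: subtract (-¾y³)·f_2 from -3/2xy³ + 4/3x - y² - 4/3y - ⅔ → 4/3x + 9/4y⁵ - y² - 4/3y - ⅔
  leading term x: subtract (⅔)·f_2 from 4/3x + 9/4y⁵ - y² - 4/3y - ⅔ → 9/4y⁵ - 3y² - 4/3y - ⅔
  leading term y⁵: no divisor's leading term divides it; move 9/4y⁵ to the remainder.
  leading term y²: no divisor's leading term divides it; move -3y² to the remainder.
  leading term y: no divisor's leading term divides it; move -4/3y to the remainder.
  leading term 1: no divisor's leading term divides it; move -⅔ to the remainder.
  remainder 9/4y⁵ - 3y² - 4/3y - ⅔ ≠ 0; add g_3 = 9/4y⁵ - 3y² - 4/3y - ⅔ to the basis.

The other S-polynomials (S(f_1,g_3), S(f_2,g_3)) all reduce to 0 modulo the current basis, so we have a Gröbner basis.
Inter-reduce: drop elements whose leading term is divisible by another's, tail-reduce, and make monic.

G = {x + 3/2y², y⁵ - 4/3y² - 16/27y - 8/27}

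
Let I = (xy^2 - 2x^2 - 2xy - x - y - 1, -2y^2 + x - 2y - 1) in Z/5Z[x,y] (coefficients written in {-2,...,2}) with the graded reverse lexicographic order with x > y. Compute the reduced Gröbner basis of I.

G = {x^2 + 2xy + x - y - 1, y^2 + 2x + y - 2}

f_1 = xy^2 - 2x^2 - 2xy - x - y - 1, LT = xy^2.
f_2 = -2y^2 + x - 2y - 1, LT = y^2.

S(f_1,f_2): lcm = xy^2. S = x^2 + 2xy + x - y - 1.
  reduce S modulo (f_1, f_2):
  remainder x^2 + 2xy + x - y - 1 ≠ 0; add g_3 = x^2 + 2xy + x - y - 1 to the basis.

The other S-polynomials (S(f_1,g_3), S(f_2,g_3)) all reduce to 0 modulo the current basis, so we have a Gröbner basis.
Inter-reduce: drop elements whose leading term is divisible by another's, tail-reduce, and make monic.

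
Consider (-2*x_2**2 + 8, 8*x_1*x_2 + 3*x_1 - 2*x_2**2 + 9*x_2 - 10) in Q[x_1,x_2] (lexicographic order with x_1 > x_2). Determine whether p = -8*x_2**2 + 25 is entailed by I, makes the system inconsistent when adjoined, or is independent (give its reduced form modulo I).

First compute the reduced Gröbner basis of I by Buchberger's algorithm.
f_1 = -2*x_2**2 + 8, LT = x_2**2.
f_2 = 8*x_1*x_2 + 3*x_1 - 2*x_2**2 + 9*x_2 - 10, LT = x_1*x_2.

S(f_1,f_2): lcm = x_1*x_2**2. S = -3/8*x_1*x_2 - 4*x_1 + 1/4*x_2**3 - 9/8*x_2**2 + 5/4*x_2.
  leading term x_1*x_2: subtract (-3/64)·f_2 from -3/8*x_1*x_2 - 4*x_1 + 1/4*x_2**3 - 9/8*x_2**2 + 5/4*x_2 → -247/64*x_1 + 1/4*x_2**3 - 39/32*x_2**2 + 107/64*x_2 - 15/32
  leading term x_1: no divisor's leading term divides it; move -247/64*x_1 to the remainder.
  leading term x_2**3: subtract (-1/8*x_2)·f_1 from 1/4*x_2**3 - 39/32*x_2**2 + 107/64*x_2 - 15/32 → -39/32*x_2**2 + 171/64*x_2 - 15/32
  leading term x_2**2: subtract (39/64)·f_1 from -39/32*x_2**2 + 171/64*x_2 - 15/32 → 171/64*x_2 - 171/32
  leading term x_2: no divisor's leading term divides it; move 171/64*x_2 to the remainder.
  leading term 1: no divisor's leading term divides it; move -171/32 to the remainder.
  remainder -247/64*x_1 + 171/64*x_2 - 171/32 ≠ 0; add h_3 = -247/64*x_1 + 171/64*x_2 - 171/32 to the basis.

The other S-polynomials (S(f_1,h_3), S(f_2,h_3)) all reduce to 0 modulo the current basis, so we have a Gröbner basis.
Inter-reduce: drop elements whose leading term is divisible by another's, tail-reduce, and make monic.
Reduced Gröbner basis: {x_1 - 9/13*x_2 + 18/13, x_2**2 - 4}.
Label its elements g_1 = x_1 - 9/13*x_2 + 18/13, g_2 = x_2**2 - 4.

Reduce p = -8*x_2**2 + 25 modulo G:
  leading term x_2**2: subtract (-8)·g_2 from -8*x_2**2 + 25 → -7
  leading term 1: no divisor's leading term divides it; move -7 to the remainder.
  normal form = -7.
The normal form is nonzero, so p ∉ I. Since p minus its normal form lies in I, I + (p) = I + (r) where r = -7; decide whether this ideal is the whole ring.
Here r = -7 is a nonzero constant, hence a unit: 1 ∈ I + (p), the Gröbner basis of I + (p) is {1}, and the enlarged system has no common solution — adjoining p is inconsistent.

The remainder on division by a Gröbner basis is unique — it is the normal form.

Adjoining -8*x_2**2 + 25 makes the ideal the whole ring: the system is inconsistent.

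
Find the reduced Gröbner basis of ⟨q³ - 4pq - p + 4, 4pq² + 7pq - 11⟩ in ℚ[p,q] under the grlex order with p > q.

G = {pq² + 7/4pq - 11/4, q³ - 4pq - p + 4, p² - 69/32pq - 11/6q² + 10/3p + 11/24q - 77/96}

Buchberger's algorithm terminates because the ascending chain of leading-term ideals stabilizes.

f_1 = q³ - 4pq - p + 4, LT = q³.
f_2 = 4pq² + 7pq - 11, LT = pq².

S(f_1,f_2): lcm = pq³. S = -4p²q - 7/4pq² - p² + 4p + 11/4q.
  leading term p²q: no divisor's leading term divides it; move -4p²q to the remainder.
  leading term pq²: subtract (-7/16)·f_2 from -7/4pq² - p² + 4p + 11/4q → -p² + 49/16pq + 4p + 11/4q - 77/16
  leading term p²: no divisor's leading term divides it; move -p² to the remainder.
  leading term pq: no divisor's leading term divides it; move 49/16pq to the remainder.
  leading term p: no divisor's leading term divides it; move 4p to the remainder.
  leading term q: no divisor's leading term divides it; move 11/4q to the remainder.
  leading term 1: no divisor's leading term divides it; move -77/16 to the remainder.
  remainder -4p²q - p² + 49/16pq + 4p + 11/4q - 77/16 ≠ 0; add g_3 = -4p²q - p² + 49/16pq + 4p + 11/4q - 77/16 to the basis.

S(f_1,g_3): lcm = p²q³. S = -4p³q - ¼p²q² + 49/64pq³ - p³ + pq² + 11/16q³ + 4p² - 77/64q².
  leading term p³q: subtract (p)·g_3 from -4p³q - ¼p²q² + 49/64pq³ - p³ + pq² + 11/16q³ + 4p² - 77/64q² → -¼p²q² + 49/64pq³ - 49/16p²q + pq² + 11/16q³ - 11/4pq - 77/64q² + 77/16p
  leading term p²q²: subtract (-1/16p)·f_2 from -¼p²q² + 49/64pq³ - 49/16p²q + pq² + 11/16q³ - 11/4pq - 77/64q² + 77/16p → 49/64pq³ - 21/8p²q + pq² + 11/16q³ - 11/4pq - 77/64q² + 33/8p
  leading term pq³: subtract (49/64p)·f_1 from 49/64pq³ - 21/8p²q + pq² + 11/16q³ - 11/4pq - 77/64q² + 33/8p → 7/16p²q + pq² + 11/16q³ + 49/64p² - 11/4pq - 77/64q² + 17/16p
  leading term p²q: subtract (-7/64)·g_3 from 7/16p²q + pq² + 11/16q³ + 49/64p² - 11/4pq - 77/64q² + 17/16p → pq² + 11/16q³ + 21/32p² - 2473/1024pq - 77/64q² + 3/2p + 77/256q - 539/1024
  leading term pq²: subtract (¼)·f_2 from pq² + 11/16q³ + 21/32p² - 2473/1024pq - 77/64q² + 3/2p + 77/256q - 539/1024 → 11/16q³ + 21/32p² - 4265/1024pq - 77/64q² + 3/2p + 77/256q + 2277/1024
  leading term q³: subtract (11/16)·f_1 from 11/16q³ + 21/32p² - 4265/1024pq - 77/64q² + 3/2p + 77/256q + 2277/1024 → 21/32p² - 1449/1024pq - 77/64q² + 35/16p + 77/256q - 539/1024
  leading term p²: no divisor's leading term divides it; move 21/32p² to the remainder.
  leading term pq: no divisor's leading term divides it; move -1449/1024pq to the remainder.
  leading term q²: no divisor's leading term divides it; move -77/64q² to the remainder.
  leading term p: no divisor's leading term divides it; move 35/16p to the remainder.
  leading term q: no divisor's leading term divides it; move 77/256q to the remainder.
  leading term 1: no divisor's leading term divides it; move -539/1024 to the remainder.
  remainder 21/32p² - 1449/1024pq - 77/64q² + 35/16p + 77/256q - 539/1024 ≠ 0; add g_4 = 21/32p² - 1449/1024pq - 77/64q² + 35/16p + 77/256q - 539/1024 to the basis.

The other S-polynomials (S(f_2,g_3), S(f_1,g_4), S(f_2,g_4), S(g_3,g_4)) all reduce to 0 modulo the current basis, so we have a Gröbner basis.
Inter-reduce: drop elements whose leading term is divisible by another's, tail-reduce, and make monic.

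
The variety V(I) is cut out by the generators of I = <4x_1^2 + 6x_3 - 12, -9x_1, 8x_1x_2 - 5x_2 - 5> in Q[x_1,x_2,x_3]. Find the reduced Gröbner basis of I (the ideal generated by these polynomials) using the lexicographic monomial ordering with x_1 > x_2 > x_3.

f_1 = 4x_1^2 + 6x_3 - 12, LT = x_1^2.
f_2 = -9x_1, LT = x_1.
f_3 = 8x_1x_2 - 5x_2 - 5, LT = x_1x_2.

S(f_1,f_2): lcm = x_1^2. S = 3/2x_3 - 3.
  leading term x_3: no divisor's leading term divides it; move 3/2x_3 to the remainder.
  leading term 1: no divisor's leading term divides it; move -3 to the remainder.
  remainder 3/2x_3 - 3 ≠ 0; add g_4 = 3/2x_3 - 3 to the basis.

S(f_2,f_3): lcm = x_1x_2. S = 5/8x_2 + 5/8.
  leading term x_2: no divisor's leading term divides it; move 5/8x_2 to the remainder.
  leading term 1: no divisor's leading term divides it; move 5/8 to the remainder.
  remainder 5/8x_2 + 5/8 ≠ 0; add g_5 = 5/8x_2 + 5/8 to the basis.

The other S-polynomials (S(f_1,f_3), S(f_1,g_4), S(f_2,g_4), S(f_3,g_4), S(f_1,g_5), S(f_2,g_5), S(f_3,g_5), S(g_4,g_5)) all reduce to 0 modulo the current basis, so we have a Gröbner basis.
Inter-reduce: drop elements whose leading term is divisible by another's, tail-reduce, and make monic.

G = {x_1, x_2 + 1, x_3 - 2}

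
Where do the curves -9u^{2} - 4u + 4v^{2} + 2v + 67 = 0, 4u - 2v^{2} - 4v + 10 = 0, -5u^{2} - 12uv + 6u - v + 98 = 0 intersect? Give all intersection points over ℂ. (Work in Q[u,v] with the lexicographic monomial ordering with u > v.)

Compute a lex Gröbner basis by Buchberger's algorithm.
f_1 = -9u^{2} - 4u + 4v^{2} + 2v + 67, LT = u^{2}.
f_2 = 4u - 2v^{2} - 4v + 10, LT = u.
f_3 = -5u^{2} - 12uv + 6u - v + 98, LT = u^{2}.

S(f_1,f_2): lcm = u^{2}. S = \tfrac{1}{2}uv^{2} + uv - \tfrac{37}{18}u - \tfrac{4}{9}v^{2} - \tfrac{2}{9}v - \tfrac{67}{9}.
  leading term uv^{2}: subtract (\tfrac{1}{8}v^{2})·f_2 from \tfrac{1}{2}uv^{2} + uv - \tfrac{37}{18}u - \tfrac{4}{9}v^{2} - \tfrac{2}{9}v - \tfrac{67}{9} → uv - \tfrac{37}{18}u + \tfrac{1}{4}v^{4} + \tfrac{1}{2}v^{3} - \tfrac{61}{36}v^{2} - \tfrac{2}{9}v - \tfrac{67}{9}
  leading term uv: subtract (\tfrac{1}{4}v)·f_2 from uv - \tfrac{37}{18}u + \tfrac{1}{4}v^{4} + \tfrac{1}{2}v^{3} - \tfrac{61}{36}v^{2} - \tfrac{2}{9}v - \tfrac{67}{9} → -\tfrac{37}{18}u + \tfrac{1}{4}v^{4} + v^{3} - \tfrac{25}{36}v^{2} - \tfrac{49}{18}v - \tfrac{67}{9}
  leading term u: subtract (-\tfrac{37}{72})·f_2 from -\tfrac{37}{18}u + \tfrac{1}{4}v^{4} + v^{3} - \tfrac{25}{36}v^{2} - \tfrac{49}{18}v - \tfrac{67}{9} → \tfrac{1}{4}v^{4} + v^{3} - \tfrac{31}{18}v^{2} - \tfrac{43}{9}v - \tfrac{83}{36}
  leading term v^{4}: no divisor's leading term divides it; move \tfrac{1}{4}v^{4} to the remainder.
  leading term v^{3}: no divisor's leading term divides it; move v^{3} to the remainder.
  leading term v^{2}: no divisor's leading term divides it; move -\tfrac{31}{18}v^{2} to the remainder.
  leading term v: no divisor's leading term divides it; move -\tfrac{43}{9}v to the remainder.
  leading term 1: no divisor's leading term divides it; move -\tfrac{83}{36} to the remainder.
  remainder \tfrac{1}{4}v^{4} + v^{3} - \tfrac{31}{18}v^{2} - \tfrac{43}{9}v - \tfrac{83}{36} ≠ 0; add h_4 = \tfrac{1}{4}v^{4} + v^{3} - \tfrac{31}{18}v^{2} - \tfrac{43}{9}v - \tfrac{83}{36} to the basis.

S(f_1,f_3): lcm = u^{2}. S = -\tfrac{12}{5}uv + \tfrac{74}{45}u - \tfrac{4}{9}v^{2} - \tfrac{19}{45}v + \tfrac{547}{45}.
  leading term uv: subtract (-\tfrac{3}{5}v)·f_2 from -\tfrac{12}{5}uv + \tfrac{74}{45}u - \tfrac{4}{9}v^{2} - \tfrac{19}{45}v + \tfrac{547}{45} → \tfrac{74}{45}u - \tfrac{6}{5}v^{3} - \tfrac{128}{45}v^{2} + \tfrac{251}{45}v + \tfrac{547}{45}
  leading term u: subtract (\tfrac{37}{90})·f_2 from \tfrac{74}{45}u - \tfrac{6}{5}v^{3} - \tfrac{128}{45}v^{2} + \tfrac{251}{45}v + \tfrac{547}{45} → -\tfrac{6}{5}v^{3} - \tfrac{91}{45}v^{2} + \tfrac{65}{9}v + \tfrac{362}{45}
  leading term v^{3}: no divisor's leading term divides it; move -\tfrac{6}{5}v^{3} to the remainder.
  leading term v^{2}: no divisor's leading term divides it; move -\tfrac{91}{45}v^{2} to the remainder.
  leading term v: no divisor's leading term divides it; move \tfrac{65}{9}v to the remainder.
  leading term 1: no divisor's leading term divides it; move \tfrac{362}{45} to the remainder.
  remainder -\tfrac{6}{5}v^{3} - \tfrac{91}{45}v^{2} + \tfrac{65}{9}v + \tfrac{362}{45} ≠ 0; add h_5 = -\tfrac{6}{5}v^{3} - \tfrac{91}{45}v^{2} + \tfrac{65}{9}v + \tfrac{362}{45} to the basis.

S(h_4,h_5): lcm = v^{4}. S = \tfrac{125}{54}v^{3} - \tfrac{47}{54}v^{2} - \tfrac{335}{27}v - \tfrac{83}{9}.
  leading term v^{3}: subtract (-\tfrac{625}{324})·h_5 from \tfrac{125}{54}v^{3} - \tfrac{47}{54}v^{2} - \tfrac{335}{27}v - \tfrac{83}{9} → -\tfrac{13913}{2916}v^{2} + \tfrac{4445}{2916}v + \tfrac{9179}{1458}
  leading term v^{2}: no divisor's leading term divides it; move -\tfrac{13913}{2916}v^{2} to the remainder.
  leading term v: no divisor's leading term divides it; move \tfrac{4445}{2916}v to the remainder.
  leading term 1: no divisor's leading term divides it; move \tfrac{9179}{1458} to the remainder.
  remainder -\tfrac{13913}{2916}v^{2} + \tfrac{4445}{2916}v + \tfrac{9179}{1458} ≠ 0; add h_6 = -\tfrac{13913}{2916}v^{2} + \tfrac{4445}{2916}v + \tfrac{9179}{1458} to the basis.

S(h_4,h_6): lcm = v^{4}. S = \tfrac{60097}{13913}v^{3} - \tfrac{697384}{125217}v^{2} - \tfrac{172}{9}v - \tfrac{83}{9}.
  leading term v^{3}: subtract (-\tfrac{300485}{83478})·h_5 from \tfrac{60097}{13913}v^{3} - \tfrac{697384}{125217}v^{2} - \tfrac{172}{9}v - \tfrac{83}{9} → -\tfrac{9653131}{751302}v^{2} + \tfrac{5173309}{751302}v + \tfrac{7413220}{375651}
  leading term v^{2}: subtract (\tfrac{521269074}{193571569})·h_6 from -\tfrac{9653131}{751302}v^{2} + \tfrac{5173309}{751302}v + \tfrac{7413220}{375651} → \tfrac{538297793}{193571569}v + \tfrac{538297793}{193571569}
  leading term v: no divisor's leading term divides it; move \tfrac{538297793}{193571569}v to the remainder.
  leading term 1: no divisor's leading term divides it; move \tfrac{538297793}{193571569} to the remainder.
  remainder \tfrac{538297793}{193571569}v + \tfrac{538297793}{193571569} ≠ 0; add h_7 = \tfrac{538297793}{193571569}v + \tfrac{538297793}{193571569} to the basis.

The other S-polynomials (S(f_2,f_3), S(f_1,h_4), S(f_2,h_4), S(f_3,h_4), S(f_1,h_5), S(f_2,h_5), S(f_3,h_5), S(f_1,h_6), S(f_2,h_6), S(f_3,h_6), S(h_5,h_6), S(f_1,h_7), S(f_2,h_7), S(f_3,h_7), S(h_4,h_7), S(h_5,h_7), S(h_6,h_7)) all reduce to 0 modulo the current basis, so we have a Gröbner basis.
Inter-reduce: drop elements whose leading term is divisible by another's, tail-reduce, and make monic.
Reduced Gröbner basis: {u + 3, v + 1}.

The lex basis is triangular: the last element involves only v. Solving v + 1 = 0 gives v ∈ {-1}; substituting each value into the earlier elements determines the remaining variables.
  v = -1: the earlier basis element becomes u + 3 = 0, giving u = -3 — point (-3, -1).
Substituting each solution back into the original system confirms all equations vanish.

{(-3, -1)}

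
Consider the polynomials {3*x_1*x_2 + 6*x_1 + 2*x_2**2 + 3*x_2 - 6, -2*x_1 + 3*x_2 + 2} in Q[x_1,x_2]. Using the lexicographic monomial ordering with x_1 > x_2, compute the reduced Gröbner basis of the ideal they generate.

G = {x_1 - 3/2*x_2 - 1, x_2**2 + 30/13*x_2}

f_1 = 3*x_1*x_2 + 6*x_1 + 2*x_2**2 + 3*x_2 - 6, LT = x_1*x_2.
f_2 = -2*x_1 + 3*x_2 + 2, LT = x_1.

S(f_1,f_2): lcm = x_1*x_2. S = 2*x_1 + 13/6*x_2**2 + 2*x_2 - 2.
  leading term x_1: subtract (-1)·f_2 from 2*x_1 + 13/6*x_2**2 + 2*x_2 - 2 → 13/6*x_2**2 + 5*x_2
  leading term x_2**2: no divisor's leading term divides it; move 13/6*x_2**2 to the remainder.
  leading term x_2: no divisor's leading term divides it; move 5*x_2 to the remainder.
  remainder 13/6*x_2**2 + 5*x_2 ≠ 0; add g_3 = 13/6*x_2**2 + 5*x_2 to the basis.

S(f_1,g_3): lcm = x_1*x_2**2. S = -4/13*x_1*x_2 + 2/3*x_2**3 + x_2**2 - 2*x_2.
  leading term x_1*x_2: subtract (-4/39)·f_1 from -4/13*x_1*x_2 + 2/3*x_2**3 + x_2**2 - 2*x_2 → 8/13*x_1 + 2/3*x_2**3 + 47/39*x_2**2 - 22/13*x_2 - 8/13
  leading term x_1: subtract (-4/13)·f_2 from 8/13*x_1 + 2/3*x_2**3 + 47/39*x_2**2 - 22/13*x_2 - 8/13 → 2/3*x_2**3 + 47/39*x_2**2 - 10/13*x_2
  leading term x_2**3: subtract (4/13*x_2)·g_3 from 2/3*x_2**3 + 47/39*x_2**2 - 10/13*x_2 → -1/3*x_2**2 - 10/13*x_2
  leading term x_2**2: subtract (-2/13)·g_3 from -1/3*x_2**2 - 10/13*x_2 → 0
  remainder 0.

S(f_2,g_3): leading monomials are coprime, so the S-polynomial reduces to 0 (Buchberger's first criterion).
Every S-polynomial of the final basis reduces to 0, so we have a Gröbner basis.
Inter-reduce: drop elements whose leading term is divisible by another's, tail-reduce, and make monic.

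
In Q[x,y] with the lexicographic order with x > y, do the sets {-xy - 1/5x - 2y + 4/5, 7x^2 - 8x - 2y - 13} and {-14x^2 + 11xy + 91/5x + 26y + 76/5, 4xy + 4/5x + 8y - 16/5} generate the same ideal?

Since reduced Gröbner bases are canonical representatives of ideals under a given ordering, it suffices to compute and compare them.
Buchberger on the first generating set:
f_1 = -xy - 1/5x - 2y + 4/5, LT = xy.
f_2 = 7x^2 - 8x - 2y - 13, LT = x^2.

S(f_1,f_2): lcm = x^2y. S = 1/5x^2 + 22/7xy - 4/5x + 2/7y^2 + 13/7y.
  reduce S modulo (f_1, f_2):
  remainder -6/5x + 2/7y^2 - 153/35y + 101/35 ≠ 0; add g_3 = -6/5x + 2/7y^2 - 153/35y + 101/35 to the basis.

S(f_1,g_3): lcm = xy. S = 1/5x + 5/21y^3 - 51/14y^2 + 185/42y - 4/5.
  reduce S modulo (f_1, f_2, g_3):
  remainder 5/21y^3 - 151/42y^2 + 386/105y - 67/210 ≠ 0; add g_4 = 5/21y^3 - 151/42y^2 + 386/105y - 67/210 to the basis.

The other S-polynomials (S(f_2,g_3), S(f_1,g_4), S(f_2,g_4), S(g_3,g_4)) all reduce to 0 modulo the current basis, so we have a Gröbner basis.
Inter-reduce: drop elements whose leading term is divisible by another's, tail-reduce, and make monic.
Reduced Gröbner basis: {x - 5/21y^2 + 51/14y - 101/42, y^3 - 151/10y^2 + 386/25y - 67/50}.

Buchberger on the second generating set:
h_1 = -14x^2 + 11xy + 91/5x + 26y + 76/5, LT = x^2.
h_2 = 4xy + 4/5x + 8y - 16/5, LT = xy.

S(h_1,h_2): lcm = x^2y. S = -1/5x^2 - 11/14xy^2 - 33/10xy + 4/5x - 13/7y^2 - 38/35y.
  reduce S modulo (h_1, h_2):
  remainder 6/5x - 2/7y^2 + 158/35y - 20/7 ≠ 0; add k_3 = 6/5x - 2/7y^2 + 158/35y - 20/7 to the basis.

S(h_2,k_3): lcm = xy. S = 1/5x + 5/21y^3 - 79/21y^2 + 92/21y - 4/5.
  reduce S modulo (h_1, h_2, k_3):
  remainder 5/21y^3 - 26/7y^2 + 127/35y - 34/105 ≠ 0; add k_4 = 5/21y^3 - 26/7y^2 + 127/35y - 34/105 to the basis.

The other S-polynomials (S(h_1,k_3), S(h_1,k_4), S(h_2,k_4), S(k_3,k_4)) all reduce to 0 modulo the current basis, so we have a Gröbner basis.
Inter-reduce: drop elements whose leading term is divisible by another's, tail-reduce, and make monic.
Reduced Gröbner basis: {x - 5/21y^2 + 79/21y - 50/21, y^3 - 78/5y^2 + 381/25y - 34/25}.

Since the reduced bases disagree, the two ideals are not the same.

No, the ideals differ.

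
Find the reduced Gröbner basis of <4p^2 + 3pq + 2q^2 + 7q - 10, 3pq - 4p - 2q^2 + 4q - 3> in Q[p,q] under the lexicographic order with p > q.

G = {p + 39/11q^3 - 119/44q^2 - 305/44q + 78/11, q^4 - 109/52q^3 - 3/4q^2 + 55/13q - 31/13}

This is the nonlinear analogue of row-reducing a linear system.

f_1 = 4p^2 + 3pq + 2q^2 + 7q - 10, LT = p^2.
f_2 = 3pq - 4p - 2q^2 + 4q - 3, LT = pq.

S(f_1,f_2): lcm = p^2q. S = 4/3p^2 + 17/12pq^2 - 4/3pq + p + 1/2q^3 + 7/4q^2 - 5/2q.
  leading term p^2: subtract (1/3)·f_1 from 4/3p^2 + 17/12pq^2 - 4/3pq + p + 1/2q^3 + 7/4q^2 - 5/2q → 17/12pq^2 - 7/3pq + p + 1/2q^3 + 13/12q^2 - 29/6q + 10/3
  leading term pq^2: subtract (17/36q)·f_2 from 17/12pq^2 - 7/3pq + p + 1/2q^3 + 13/12q^2 - 29/6q + 10/3 → -4/9pq + p + 13/9q^3 - 29/36q^2 - 41/12q + 10/3
  leading term pq: subtract (-4/27)·f_2 from -4/9pq + p + 13/9q^3 - 29/36q^2 - 41/12q + 10/3 → 11/27p + 13/9q^3 - 119/108q^2 - 305/108q + 26/9
  leading term p: no divisor's leading term divides it; move 11/27p to the remainder.
  leading term q^3: no divisor's leading term divides it; move 13/9q^3 to the remainder.
  leading term q^2: no divisor's leading term divides it; move -119/108q^2 to the remainder.
  leading term q: no divisor's leading term divides it; move -305/108q to the remainder.
  leading term 1: no divisor's leading term divides it; move 26/9 to the remainder.
  remainder 11/27p + 13/9q^3 - 119/108q^2 - 305/108q + 26/9 ≠ 0; add g_3 = 11/27p + 13/9q^3 - 119/108q^2 - 305/108q + 26/9 to the basis.

S(f_1,g_3): lcm = p^2. S = -39/11pq^3 + 119/44pq^2 + 169/22pq - 78/11p + 1/2q^2 + 7/4q - 5/2.
  leading term pq^3: subtract (-13/11q^2)·f_2 from -39/11pq^3 + 119/44pq^2 + 169/22pq - 78/11p + 1/2q^2 + 7/4q - 5/2 → -89/44pq^2 + 169/22pq - 78/11p - 26/11q^4 + 52/11q^3 - 67/22q^2 + 7/4q - 5/2
  leading term pq^2: subtract (-89/132q)·f_2 from -89/44pq^2 + 169/22pq - 78/11p - 26/11q^4 + 52/11q^3 - 67/22q^2 + 7/4q - 5/2 → 329/66pq - 78/11p - 26/11q^4 + 223/66q^3 - 23/66q^2 - 3/11q - 5/2
  leading term pq: subtract (329/198)·f_2 from 329/66pq - 78/11p - 26/11q^4 + 223/66q^3 - 23/66q^2 - 3/11q - 5/2 → -4/9p - 26/11q^4 + 223/66q^3 + 589/198q^2 - 685/99q + 82/33
  leading term p: subtract (-12/11)·g_3 from -4/9p - 26/11q^4 + 223/66q^3 + 589/198q^2 - 685/99q + 82/33 → -26/11q^4 + 109/22q^3 + 39/22q^2 - 10q + 62/11
  leading term q^4: no divisor's leading term divides it; move -26/11q^4 to the remainder.
  leading term q^3: no divisor's leading term divides it; move 109/22q^3 to the remainder.
  leading term q^2: no divisor's leading term divides it; move 39/22q^2 to the remainder.
  leading term q: no divisor's leading term divides it; move -10q to the remainder.
  leading term 1: no divisor's leading term divides it; move 62/11 to the remainder.
  remainder -26/11q^4 + 109/22q^3 + 39/22q^2 - 10q + 62/11 ≠ 0; add g_4 = -26/11q^4 + 109/22q^3 + 39/22q^2 - 10q + 62/11 to the basis.

The other S-polynomials (S(f_2,g_3), S(f_1,g_4), S(f_2,g_4), S(g_3,g_4)) all reduce to 0 modulo the current basis, so we have a Gröbner basis.
Inter-reduce: drop elements whose leading term is divisible by another's, tail-reduce, and make monic.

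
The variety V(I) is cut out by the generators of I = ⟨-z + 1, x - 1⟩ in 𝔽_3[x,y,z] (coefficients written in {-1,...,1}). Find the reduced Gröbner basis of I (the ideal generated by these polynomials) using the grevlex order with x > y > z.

G = {x - 1, z - 1}

The reduced Gröbner basis is the canonical form of the ideal for this ordering.

f_1 = -z + 1, LT = z.
f_2 = x - 1, LT = x.

The S-polynomials (S(f_1,f_2)) all reduce to 0 modulo the current basis, so we have a Gröbner basis.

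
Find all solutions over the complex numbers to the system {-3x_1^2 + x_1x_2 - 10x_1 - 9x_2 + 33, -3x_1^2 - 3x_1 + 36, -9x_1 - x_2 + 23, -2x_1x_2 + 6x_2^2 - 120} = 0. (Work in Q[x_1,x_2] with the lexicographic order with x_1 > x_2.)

Compute a lex Gröbner basis by Buchberger's algorithm.
f_1 = -3x_1^2 + x_1x_2 - 10x_1 - 9x_2 + 33, LT = x_1^2.
f_2 = -3x_1^2 - 3x_1 + 36, LT = x_1^2.
f_3 = -9x_1 - x_2 + 23, LT = x_1.
f_4 = -2x_1x_2 + 6x_2^2 - 120, LT = x_1x_2.

S(f_1,f_2): lcm = x_1^2. S = -1/3x_1x_2 + 7/3x_1 + 3x_2 + 1.
  reduce S modulo (f_1, f_2, f_3, f_4):
  remainder 1/27x_2^2 + 17/9x_2 + 188/27 ≠ 0; add h_5 = 1/27x_2^2 + 17/9x_2 + 188/27 to the basis.

S(f_1,f_3): lcm = x_1^2. S = -4/9x_1x_2 + 53/9x_1 + 3x_2 - 11.
  reduce S modulo (f_1, f_2, f_3, f_4, h_5):
  remainder -106/81x_2 - 424/81 ≠ 0; add h_6 = -106/81x_2 - 424/81 to the basis.

The other S-polynomials (S(f_1,f_4), S(f_2,f_3), S(f_2,f_4), S(f_3,f_4), S(f_1,h_5), S(f_2,h_5), S(f_3,h_5), S(f_4,h_5), S(f_1,h_6), S(f_2,h_6), S(f_3,h_6), S(f_4,h_6), S(h_5,h_6)) all reduce to 0 modulo the current basis, so we have a Gröbner basis.
Inter-reduce: drop elements whose leading term is divisible by another's, tail-reduce, and make monic.
Reduced Gröbner basis: {x_1 - 3, x_2 + 4}.

The lex basis is triangular: the last element involves only x_2. Solving x_2 + 4 = 0 gives x_2 ∈ {-4}; substituting each value into the earlier elements determines the remaining variables.
  x_2 = -4: the earlier basis element becomes x_1 - 3 = 0, giving x_1 = 3 — point (3, -4).

{(3, -4)}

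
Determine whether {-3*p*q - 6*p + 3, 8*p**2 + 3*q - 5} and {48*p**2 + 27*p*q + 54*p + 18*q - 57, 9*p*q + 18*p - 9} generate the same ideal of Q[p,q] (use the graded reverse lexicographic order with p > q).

For a fixed monomial order, each ideal has a unique reduced Gröbner basis; comparing bases decides equality.
Buchberger on the first generating set:
f_1 = -3*p*q - 6*p + 3, LT = p*q.
f_2 = 8*p**2 + 3*q - 5, LT = p**2.

S(f_1,f_2): lcm = p**2*q. S = 2*p**2 - 3/8*q**2 - p + 5/8*q.
  reduce S modulo (f_1, f_2):
  remainder -3/8*q**2 - p - 1/8*q + 5/4 ≠ 0; add g_3 = -3/8*q**2 - p - 1/8*q + 5/4 to the basis.

The other S-polynomials (S(f_1,g_3), S(f_2,g_3)) all reduce to 0 modulo the current basis, so we have a Gröbner basis.
Inter-reduce: drop elements whose leading term is divisible by another's, tail-reduce, and make monic.
Reduced Gröbner basis: {p**2 + 3/8*q - 5/8, p*q + 2*p - 1, q**2 + 8/3*p + 1/3*q - 10/3}.

Buchberger on the second generating set:
h_1 = 48*p**2 + 27*p*q + 54*p + 18*q - 57, LT = p**2.
h_2 = 9*p*q + 18*p - 9, LT = p*q.

S(h_1,h_2): lcm = p**2*q. S = 9/16*p*q**2 - 2*p**2 + 9/8*p*q + 3/8*q**2 + p - 19/16*q.
  reduce S modulo (h_1, h_2):
  remainder 3/8*q**2 + p + 1/8*q - 5/4 ≠ 0; add k_3 = 3/8*q**2 + p + 1/8*q - 5/4 to the basis.

The other S-polynomials (S(h_1,k_3), S(h_2,k_3)) all reduce to 0 modulo the current basis, so we have a Gröbner basis.
Inter-reduce: drop elements whose leading term is divisible by another's, tail-reduce, and make monic.
Reduced Gröbner basis: {p**2 + 3/8*q - 5/8, p*q + 2*p - 1, q**2 + 8/3*p + 1/3*q - 10/3}.

The two bases agree; hence the ideals are identical.

Yes, the ideals are equal.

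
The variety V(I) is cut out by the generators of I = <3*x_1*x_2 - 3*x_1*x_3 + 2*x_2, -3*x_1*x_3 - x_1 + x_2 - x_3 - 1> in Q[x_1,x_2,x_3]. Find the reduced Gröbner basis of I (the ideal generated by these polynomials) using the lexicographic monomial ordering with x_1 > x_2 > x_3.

G = {x_1*x_2 + 1/3*x_1 + 1/3*x_2 + 1/3*x_3 + 1/3, x_1*x_3 + 1/3*x_1 - 1/3*x_2 + 1/3*x_3 + 1/3, x_2**2 - 1/3*x_2 + x_3**2 + x_3}

Buchberger's algorithm terminates because the ascending chain of leading-term ideals stabilizes.

f_1 = 3*x_1*x_2 - 3*x_1*x_3 + 2*x_2, LT = x_1*x_2.
f_2 = -3*x_1*x_3 - x_1 + x_2 - x_3 - 1, LT = x_1*x_3.

S(f_1,f_2): lcm = x_1*x_2*x_3. S = -1/3*x_1*x_2 - x_1*x_3**2 + 1/3*x_2**2 + 1/3*x_2*x_3 - 1/3*x_2.
  leading term x_1*x_2: subtract (-1/9)·f_1 from -1/3*x_1*x_2 - x_1*x_3**2 + 1/3*x_2**2 + 1/3*x_2*x_3 - 1/3*x_2 → -x_1*x_3**2 - 1/3*x_1*x_3 + 1/3*x_2**2 + 1/3*x_2*x_3 - 1/9*x_2
  leading term x_1*x_3**2: subtract (1/3*x_3)·f_2 from -x_1*x_3**2 - 1/3*x_1*x_3 + 1/3*x_2**2 + 1/3*x_2*x_3 - 1/9*x_2 → 1/3*x_2**2 - 1/9*x_2 + 1/3*x_3**2 + 1/3*x_3
  leading term x_2**2: no divisor's leading term divides it; move 1/3*x_2**2 to the remainder.
  leading term x_2: no divisor's leading term divides it; move -1/9*x_2 to the remainder.
  leading term x_3**2: no divisor's leading term divides it; move 1/3*x_3**2 to the remainder.
  leading term x_3: no divisor's leading term divides it; move 1/3*x_3 to the remainder.
  remainder 1/3*x_2**2 - 1/9*x_2 + 1/3*x_3**2 + 1/3*x_3 ≠ 0; add g_3 = 1/3*x_2**2 - 1/9*x_2 + 1/3*x_3**2 + 1/3*x_3 to the basis.

The other S-polynomials (S(f_1,g_3), S(f_2,g_3)) all reduce to 0 modulo the current basis, so we have a Gröbner basis.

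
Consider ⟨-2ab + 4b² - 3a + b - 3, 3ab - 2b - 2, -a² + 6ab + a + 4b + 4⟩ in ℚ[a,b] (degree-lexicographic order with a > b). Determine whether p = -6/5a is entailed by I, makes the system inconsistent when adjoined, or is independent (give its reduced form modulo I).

-6/5a lies in I (it reduces to 0).

First compute the reduced Gröbner basis of I by Buchberger's algorithm.
f_1 = -2ab + 4b² - 3a + b - 3, LT = ab.
f_2 = 3ab - 2b - 2, LT = ab.
f_3 = -a² + 6ab + a + 4b + 4, LT = a².

S(f_1,f_2): lcm = ab. S = -2b² + 3/2a + ⅙b + 13/6.
  reduce S modulo (f_1, f_2, f_3):
  remainder -2b² + 3/2a + ⅙b + 13/6 ≠ 0; add h_4 = -2b² + 3/2a + ⅙b + 13/6 to the basis.

S(f_1,f_3): lcm = a²b. S = 4ab² + 3/2a² + ½ab + 4b² + 3/2a + 4b.
  reduce S modulo (f_1, f_2, f_3, h_4):
  remainder 8a + 176/9b + 176/9 ≠ 0; add h_5 = 8a + 176/9b + 176/9 to the basis.

S(f_2,f_3): lcm = a²b. S = 6ab² + ⅓ab + 4b² - ⅔a + 4b.
  reduce S modulo (f_1, f_2, f_3, h_4, h_5):
  remainder -112/27b - 112/27 ≠ 0; add h_6 = -112/27b - 112/27 to the basis.

The other S-polynomials (S(f_1,h_4), S(f_2,h_4), S(f_3,h_4), S(f_1,h_5), S(f_2,h_5), S(f_3,h_5), S(h_4,h_5), S(f_1,h_6), S(f_2,h_6), S(f_3,h_6), S(h_4,h_6), S(h_5,h_6)) all reduce to 0 modulo the current basis, so we have a Gröbner basis.
Inter-reduce: drop elements whose leading term is divisible by another's, tail-reduce, and make monic.
Reduced Gröbner basis: {a, b + 1}.
Label its elements g_1 = a, g_2 = b + 1.

Reduce p = -6/5a modulo G:
  leading term a: subtract (-6/5)·g_1 from -6/5a → 0
  normal form = 0.
Since the normal form is 0, p ∈ I.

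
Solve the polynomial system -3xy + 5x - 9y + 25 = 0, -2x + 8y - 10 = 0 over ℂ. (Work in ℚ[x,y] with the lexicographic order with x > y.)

{(-5, 0), (11/3, 13/6)}

Compute a lex Gröbner basis by Buchberger's algorithm.
f_1 = -3xy + 5x - 9y + 25, LT = xy.
f_2 = -2x + 8y - 10, LT = x.

S(f_1,f_2): lcm = xy. S = -5/3x + 4y² - 2y - 25/3.
  leading term x: subtract (⅚)·f_2 from -5/3x + 4y² - 2y - 25/3 → 4y² - 26/3y
  leading term y²: no divisor's leading term divides it; move 4y² to the remainder.
  leading term y: no divisor's leading term divides it; move -26/3y to the remainder.
  remainder 4y² - 26/3y ≠ 0; add h_3 = 4y² - 26/3y to the basis.

The other S-polynomials (S(f_1,h_3), S(f_2,h_3)) all reduce to 0 modulo the current basis, so we have a Gröbner basis.
Inter-reduce: drop elements whose leading term is divisible by another's, tail-reduce, and make monic.
Reduced Gröbner basis: {x - 4y + 5, y² - 13/6y}.

Since the basis is lex-ordered, y² - 13/6y is univariate in y. Its roots are {0, 13/6}. Back-substituting each root into the other basis elements fixes the other coordinates.
  y = 0: the earlier basis element becomes x + 5 = 0, giving x = -5 — point (-5, 0).
  y = 13/6: the earlier basis element becomes x - 11/3 = 0, giving x = 11/3 — point (11/3, 13/6).
Each listed point satisfies every original equation (direct substitution).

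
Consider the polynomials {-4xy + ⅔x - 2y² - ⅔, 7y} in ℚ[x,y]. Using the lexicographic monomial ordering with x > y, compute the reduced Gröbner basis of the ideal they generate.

G = {x - 1, y}

f_1 = -4xy + ⅔x - 2y² - ⅔, LT = xy.
f_2 = 7y, LT = y.

S(f_1,f_2): lcm = xy. S = -⅙x + ½y² + ⅙.
  reduce S modulo (f_1, f_2):
  remainder -⅙x + ⅙ ≠ 0; add g_3 = -⅙x + ⅙ to the basis.

The other S-polynomials (S(f_1,g_3), S(f_2,g_3)) all reduce to 0 modulo the current basis, so we have a Gröbner basis.
Inter-reduce: drop elements whose leading term is divisible by another's, tail-reduce, and make monic.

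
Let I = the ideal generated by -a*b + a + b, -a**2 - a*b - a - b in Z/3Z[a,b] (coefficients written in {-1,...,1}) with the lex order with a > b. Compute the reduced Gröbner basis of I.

G = {a - b**2 + b, b**3 + b**2}

f_1 = -a*b + a + b, LT = a*b.
f_2 = -a**2 - a*b - a - b, LT = a**2.

S(f_1,f_2): lcm = a**2*b. S = -a**2 - a*b**2 + a*b - b**2.
  leading term a**2: subtract (1)·f_2 from -a**2 - a*b**2 + a*b - b**2 → -a*b**2 - a*b + a - b**2 + b
  leading term a*b**2: subtract (b)·f_1 from -a*b**2 - a*b + a - b**2 + b → a*b + a + b**2 + b
  leading term a*b: subtract (-1)·f_1 from a*b + a + b**2 + b → -a + b**2 - b
  leading term a: no divisor's leading term divides it; move -a to the remainder.
  leading term b**2: no divisor's leading term divides it; move b**2 to the remainder.
  leading term b: no divisor's leading term divides it; move -b to the remainder.
  remainder -a + b**2 - b ≠ 0; add g_3 = -a + b**2 - b to the basis.

S(f_1,g_3): lcm = a*b. S = -a + b**3 - b**2 - b.
  leading term a: subtract (1)·g_3 from -a + b**3 - b**2 - b → b**3 + b**2
  leading term b**3: no divisor's leading term divides it; move b**3 to the remainder.
  leading term b**2: no divisor's leading term divides it; move b**2 to the remainder.
  remainder b**3 + b**2 ≠ 0; add g_4 = b**3 + b**2 to the basis.

S(f_2,g_3): lcm = a**2. S = a*b**2 + a + b.
  leading term a*b**2: subtract (-b)·f_1 from a*b**2 + a + b → a*b + a + b**2 + b
  leading term a*b: subtract (-1)·f_1 from a*b + a + b**2 + b → -a + b**2 - b
  leading term a: subtract (1)·g_3 from -a + b**2 - b → 0
  remainder 0.

S(f_1,g_4): lcm = a*b**3. S = a*b**2 - b**3.
  leading term a*b**2: subtract (-b)·f_1 from a*b**2 - b**3 → a*b - b**3 + b**2
  leading term a*b: subtract (-1)·f_1 from a*b - b**3 + b**2 → a - b**3 + b**2 + b
  leading term a: subtract (-1)·g_3 from a - b**3 + b**2 + b → -b**3 - b**2
  leading term b**3: subtract (-1)·g_4 from -b**3 - b**2 → 0
  remainder 0.

S(f_2,g_4): leading monomials are coprime, so the S-polynomial reduces to 0 (Buchberger's first criterion).
S(g_3,g_4): leading monomials are coprime, so the S-polynomial reduces to 0 (Buchberger's first criterion).
Every S-polynomial of the final basis reduces to 0, so we have a Gröbner basis.
Inter-reduce: drop elements whose leading term is divisible by another's, tail-reduce, and make monic.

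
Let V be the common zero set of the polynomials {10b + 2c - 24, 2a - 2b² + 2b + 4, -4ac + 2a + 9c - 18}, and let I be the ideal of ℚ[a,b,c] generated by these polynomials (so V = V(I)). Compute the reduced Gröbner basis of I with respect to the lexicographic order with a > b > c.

Buchberger's algorithm terminates because the ascending chain of leading-term ideals stabilizes.

f_1 = 10b + 2c - 24, LT = b.
f_2 = 2a - 2b² + 2b + 4, LT = a.
f_3 = -4ac + 2a + 9c - 18, LT = ac.

S(f_2,f_3): lcm = ac. S = ½a - b²c + bc + 17/4c - 9/2.
  leading term a: subtract (¼)·f_2 from ½a - b²c + bc + 17/4c - 9/2 → -b²c + ½b² + bc - ½b + 17/4c - 11/2
  leading term b²c: subtract (-1/10bc)·f_1 from -b²c + ½b² + bc - ½b + 17/4c - 11/2 → ½b² + ⅕bc² - 7/5bc - ½b + 17/4c - 11/2
  leading term b²: subtract (1/20b)·f_1 from ½b² + ⅕bc² - 7/5bc - ½b + 17/4c - 11/2 → ⅕bc² - 3/2bc + 7/10b + 17/4c - 11/2
  leading term bc²: subtract (1/50c²)·f_1 from ⅕bc² - 3/2bc + 7/10b + 17/4c - 11/2 → -3/2bc + 7/10b - 1/25c³ + 12/25c² + 17/4c - 11/2
  leading term bc: subtract (-3/20c)·f_1 from -3/2bc + 7/10b - 1/25c³ + 12/25c² + 17/4c - 11/2 → 7/10b - 1/25c³ + 39/50c² + 13/20c - 11/2
  leading term b: subtract (7/100)·f_1 from 7/10b - 1/25c³ + 39/50c² + 13/20c - 11/2 → -1/25c³ + 39/50c² + 51/100c - 191/50
  leading term c³: no divisor's leading term divides it; move -1/25c³ to the remainder.
  leading term c²: no divisor's leading term divides it; move 39/50c² to the remainder.
  leading term c: no divisor's leading term divides it; move 51/100c to the remainder.
  leading term 1: no divisor's leading term divides it; move -191/50 to the remainder.
  remainder -1/25c³ + 39/50c² + 51/100c - 191/50 ≠ 0; add g_4 = -1/25c³ + 39/50c² + 51/100c - 191/50 to the basis.

The other S-polynomials (S(f_1,f_2), S(f_1,f_3), S(f_1,g_4), S(f_2,g_4), S(f_3,g_4)) all reduce to 0 modulo the current basis, so we have a Gröbner basis.
Inter-reduce: drop elements whose leading term is divisible by another's, tail-reduce, and make monic.

G = {a - 1/25c² + 19/25c - 34/25, b + ⅕c - 12/5, c³ - 39/2c² - 51/4c + 191/2}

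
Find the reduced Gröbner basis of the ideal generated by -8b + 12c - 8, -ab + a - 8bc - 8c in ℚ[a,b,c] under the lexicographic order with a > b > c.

f_1 = -8b + 12c - 8, LT = b.
f_2 = -ab + a - 8bc - 8c, LT = ab.

S(f_1,f_2): lcm = ab. S = -3/2ac + 2a - 8bc - 8c.
  leading term ac: no divisor's leading term divides it; move -3/2ac to the remainder.
  leading term a: no divisor's leading term divides it; move 2a to the remainder.
  leading term bc: subtract (c)·f_1 from -8bc - 8c → -12c²
  leading term c²: no divisor's leading term divides it; move -12c² to the remainder.
  remainder -3/2ac + 2a - 12c² ≠ 0; add g_3 = -3/2ac + 2a - 12c² to the basis.

S(f_1,g_3): leading monomials are coprime, so the S-polynomial reduces to 0 (Buchberger's first criterion).
S(f_2,g_3): lcm = abc. S = 4/3ab - ac + 8c².
  leading term ab: subtract (-⅙a)·f_1 from 4/3ab - ac + 8c² → ac - 4/3a + 8c²
  leading term ac: subtract (-⅔)·g_3 from ac - 4/3a + 8c² → 0
  remainder 0.

Every S-polynomial of the final basis reduces to 0, so we have a Gröbner basis.
Inter-reduce: drop elements whose leading term is divisible by another's, tail-reduce, and make monic.

G = {ac - 4/3a + 8c², b - 3/2c + 1}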